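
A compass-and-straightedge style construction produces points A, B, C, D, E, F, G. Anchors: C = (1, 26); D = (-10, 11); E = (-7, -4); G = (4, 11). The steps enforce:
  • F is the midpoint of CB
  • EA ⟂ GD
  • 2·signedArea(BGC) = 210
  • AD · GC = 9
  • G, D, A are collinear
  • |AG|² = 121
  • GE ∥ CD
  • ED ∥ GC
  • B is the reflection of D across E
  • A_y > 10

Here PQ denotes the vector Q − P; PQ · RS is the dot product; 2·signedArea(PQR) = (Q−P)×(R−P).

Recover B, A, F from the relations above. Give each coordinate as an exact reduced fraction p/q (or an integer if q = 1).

1. B_x = -4  [B is the reflection of D across E]
2. B_y = -19  [B is the reflection of D across E]
   → B = (-4, -19)
3. A_x = -7  [G, D, A are collinear ∩ EA ⟂ GD]
4. A_y = 11  [G, D, A are collinear ∩ EA ⟂ GD]
   → A = (-7, 11)
5. F_x = -3/2  [F is the midpoint of CB]
6. F_y = 7/2  [F is the midpoint of CB]
   → F = (-3/2, 7/2)

A = (-7, 11)
B = (-4, -19)
F = (-3/2, 7/2)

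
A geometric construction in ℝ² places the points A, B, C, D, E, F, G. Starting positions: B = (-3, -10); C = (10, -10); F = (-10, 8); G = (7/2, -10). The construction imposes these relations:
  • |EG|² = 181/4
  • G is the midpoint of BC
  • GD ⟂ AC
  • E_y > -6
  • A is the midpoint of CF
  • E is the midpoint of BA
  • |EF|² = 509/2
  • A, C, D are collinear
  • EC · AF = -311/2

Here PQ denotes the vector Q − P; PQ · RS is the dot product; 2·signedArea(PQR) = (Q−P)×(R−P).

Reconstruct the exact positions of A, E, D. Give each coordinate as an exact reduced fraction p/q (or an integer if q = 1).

1. A_x = 0  [A is the midpoint of CF]
2. A_y = -1  [A is the midpoint of CF]
   → A = (0, -1)
3. E_x = -3/2  [E is the midpoint of BA]
4. E_y = -11/2  [E is the midpoint of BA]
   → E = (-3/2, -11/2)
5. D_x = 1160/181  [A, C, D are collinear ∩ GD ⟂ AC]
6. D_y = -1225/181  [A, C, D are collinear ∩ GD ⟂ AC]
   → D = (1160/181, -1225/181)

A = (0, -1)
D = (1160/181, -1225/181)
E = (-3/2, -11/2)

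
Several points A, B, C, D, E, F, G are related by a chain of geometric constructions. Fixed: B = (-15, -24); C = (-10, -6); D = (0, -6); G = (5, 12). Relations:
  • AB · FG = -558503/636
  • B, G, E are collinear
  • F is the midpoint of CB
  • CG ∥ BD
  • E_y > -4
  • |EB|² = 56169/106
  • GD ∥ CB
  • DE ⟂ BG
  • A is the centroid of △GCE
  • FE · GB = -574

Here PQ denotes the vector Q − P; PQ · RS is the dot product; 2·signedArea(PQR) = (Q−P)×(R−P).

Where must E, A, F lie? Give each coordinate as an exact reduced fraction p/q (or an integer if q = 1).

A = (-935/318, 75/106)
E = (-405/106, -411/106)
F = (-25/2, -15)

1. E_x = -405/106  [B, G, E are collinear ∩ DE ⟂ BG]
2. E_y = -411/106  [B, G, E are collinear ∩ DE ⟂ BG]
   → E = (-405/106, -411/106)
3. A_x = -935/318  [A is the centroid of △GCE]
4. A_y = 75/106  [A is the centroid of △GCE]
   → A = (-935/318, 75/106)
5. F_x = -25/2  [F is the midpoint of CB]
6. F_y = -15  [F is the midpoint of CB]
   → F = (-25/2, -15)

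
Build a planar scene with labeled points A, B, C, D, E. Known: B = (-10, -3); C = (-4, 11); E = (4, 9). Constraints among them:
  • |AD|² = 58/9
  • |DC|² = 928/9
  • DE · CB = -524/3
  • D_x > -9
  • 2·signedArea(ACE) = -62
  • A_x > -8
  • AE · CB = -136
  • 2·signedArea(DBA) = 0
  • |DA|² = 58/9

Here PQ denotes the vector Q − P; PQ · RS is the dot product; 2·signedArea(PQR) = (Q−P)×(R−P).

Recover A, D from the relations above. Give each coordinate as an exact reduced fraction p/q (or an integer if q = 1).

A = (-7, 4)
D = (-8, 5/3)

1. A_x = -7  [AE · CB = -136 ∩ 2·signedArea(ACE) = -62]
2. A_y = 4  [AE · CB = -136 ∩ 2·signedArea(ACE) = -62]
   → A = (-7, 4)
3. D_x = -8  [2·signedArea(DBA) = 0 ∩ DE · CB = -524/3]
4. D_y = 5/3  [2·signedArea(DBA) = 0 ∩ DE · CB = -524/3]
   → D = (-8, 5/3)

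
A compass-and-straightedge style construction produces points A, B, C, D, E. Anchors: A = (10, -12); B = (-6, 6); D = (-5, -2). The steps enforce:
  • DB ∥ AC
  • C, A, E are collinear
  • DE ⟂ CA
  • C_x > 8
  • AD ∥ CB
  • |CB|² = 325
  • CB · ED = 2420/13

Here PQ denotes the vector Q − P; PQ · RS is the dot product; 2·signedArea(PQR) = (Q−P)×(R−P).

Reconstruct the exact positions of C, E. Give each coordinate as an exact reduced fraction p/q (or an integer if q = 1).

1. C_x = 9  [AD ∥ CB ∩ DB ∥ AC]
2. C_y = -4  [AD ∥ CB ∩ DB ∥ AC]
   → C = (9, -4)
3. E_x = 111/13  [C, A, E are collinear ∩ DE ⟂ CA]
4. E_y = -4/13  [C, A, E are collinear ∩ DE ⟂ CA]
   → E = (111/13, -4/13)

C = (9, -4)
E = (111/13, -4/13)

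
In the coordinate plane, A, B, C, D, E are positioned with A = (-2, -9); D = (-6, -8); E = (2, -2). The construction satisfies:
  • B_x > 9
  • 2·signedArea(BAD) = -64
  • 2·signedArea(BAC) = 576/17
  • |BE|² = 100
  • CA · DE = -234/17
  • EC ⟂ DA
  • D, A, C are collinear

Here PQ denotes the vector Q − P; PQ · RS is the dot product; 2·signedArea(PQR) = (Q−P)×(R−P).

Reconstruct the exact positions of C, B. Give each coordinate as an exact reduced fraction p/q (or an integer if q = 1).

1. C_x = 2/17  [D, A, C are collinear ∩ EC ⟂ DA]
2. C_y = -162/17  [D, A, C are collinear ∩ EC ⟂ DA]
   → C = (2/17, -162/17)
3. B_x = 10  [line 9/17·x + 36/17·y + -234/17 = 0 ∩ |BE|² = 100]
4. B_y = 4  [line 9/17·x + 36/17·y + -234/17 = 0 ∩ |BE|² = 100]
   → B = (10, 4)

B = (10, 4)
C = (2/17, -162/17)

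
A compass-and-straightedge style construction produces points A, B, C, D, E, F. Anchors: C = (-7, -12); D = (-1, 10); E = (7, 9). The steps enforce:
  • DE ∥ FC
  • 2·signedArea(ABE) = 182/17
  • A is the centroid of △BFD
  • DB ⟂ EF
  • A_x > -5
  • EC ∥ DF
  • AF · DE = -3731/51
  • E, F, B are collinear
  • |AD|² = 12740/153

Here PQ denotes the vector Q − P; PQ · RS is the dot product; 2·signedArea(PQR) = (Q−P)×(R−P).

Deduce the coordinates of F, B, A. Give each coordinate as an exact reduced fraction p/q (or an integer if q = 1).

1. F_x = -15  [DE ∥ FC ∩ EC ∥ DF]
2. F_y = -11  [DE ∥ FC ∩ EC ∥ DF]
   → F = (-15, -11)
3. B_x = 53/17  [E, F, B are collinear ∩ DB ⟂ EF]
4. B_y = 93/17  [E, F, B are collinear ∩ DB ⟂ EF]
   → B = (53/17, 93/17)
5. A_x = -73/17  [A is the centroid of △BFD]
6. A_y = 76/51  [A is the centroid of △BFD]
   → A = (-73/17, 76/51)

A = (-73/17, 76/51)
B = (53/17, 93/17)
F = (-15, -11)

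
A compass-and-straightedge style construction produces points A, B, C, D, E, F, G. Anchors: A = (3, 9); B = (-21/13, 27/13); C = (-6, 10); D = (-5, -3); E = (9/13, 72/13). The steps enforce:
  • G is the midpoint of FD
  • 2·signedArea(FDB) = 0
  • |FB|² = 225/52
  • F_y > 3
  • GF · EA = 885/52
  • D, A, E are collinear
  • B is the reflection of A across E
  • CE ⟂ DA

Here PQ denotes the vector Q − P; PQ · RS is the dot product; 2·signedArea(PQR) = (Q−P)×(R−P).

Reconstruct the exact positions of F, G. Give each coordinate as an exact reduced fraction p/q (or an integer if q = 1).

F = (-6/13, 99/26)
G = (-71/26, 21/52)

1. F_x = -6/13  [line -66/13·x + 44/13·y + -198/13 = 0 ∩ |FB|² = 225/52]
2. F_y = 99/26  [line -66/13·x + 44/13·y + -198/13 = 0 ∩ |FB|² = 225/52]
   → F = (-6/13, 99/26)
3. G_x = -71/26  [G is the midpoint of FD]
4. G_y = 21/52  [G is the midpoint of FD]
   → G = (-71/26, 21/52)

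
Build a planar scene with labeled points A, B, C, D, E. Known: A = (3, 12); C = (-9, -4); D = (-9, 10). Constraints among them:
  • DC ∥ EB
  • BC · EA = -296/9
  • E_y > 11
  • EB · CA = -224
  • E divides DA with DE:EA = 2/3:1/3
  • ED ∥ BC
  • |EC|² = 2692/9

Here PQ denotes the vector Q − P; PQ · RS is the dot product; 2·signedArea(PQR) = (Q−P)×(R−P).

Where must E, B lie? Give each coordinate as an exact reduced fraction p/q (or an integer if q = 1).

B = (-1, -8/3)
E = (-1, 34/3)

1. E_x = -1  [E divides DA with DE:EA = 2/3:1/3]
2. E_y = 34/3  [E divides DA with DE:EA = 2/3:1/3]
   → E = (-1, 34/3)
3. B_x = -1  [ED ∥ BC ∩ DC ∥ EB]
4. B_y = -8/3  [ED ∥ BC ∩ DC ∥ EB]
   → B = (-1, -8/3)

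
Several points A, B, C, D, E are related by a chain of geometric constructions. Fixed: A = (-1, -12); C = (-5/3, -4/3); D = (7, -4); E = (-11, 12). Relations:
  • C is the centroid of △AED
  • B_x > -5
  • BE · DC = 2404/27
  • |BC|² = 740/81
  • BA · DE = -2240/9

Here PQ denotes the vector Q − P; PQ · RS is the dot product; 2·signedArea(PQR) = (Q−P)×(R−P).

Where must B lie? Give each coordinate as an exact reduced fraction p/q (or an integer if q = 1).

B = (-41/9, -4/9)

1. B_x = -41/9  [BE · DC = 2404/27 ∩ BA · DE = -2240/9]
2. B_y = -4/9  [BE · DC = 2404/27 ∩ BA · DE = -2240/9]
   → B = (-41/9, -4/9)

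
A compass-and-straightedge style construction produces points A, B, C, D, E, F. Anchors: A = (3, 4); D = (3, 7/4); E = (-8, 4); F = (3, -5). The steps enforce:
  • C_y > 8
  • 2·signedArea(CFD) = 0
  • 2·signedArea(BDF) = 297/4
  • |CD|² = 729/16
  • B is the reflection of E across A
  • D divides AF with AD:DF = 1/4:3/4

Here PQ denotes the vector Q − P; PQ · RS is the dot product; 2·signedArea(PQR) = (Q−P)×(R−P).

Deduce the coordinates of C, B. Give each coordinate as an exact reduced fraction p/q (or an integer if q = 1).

1. C_x = 3  [2·signedArea(CFD) = 0]
2. C_y = 17/2  [|CD|² = 729/16]
   → C = (3, 17/2)
3. B_x = 14  [B is the reflection of E across A]
4. B_y = 4  [B is the reflection of E across A]
   → B = (14, 4)

B = (14, 4)
C = (3, 17/2)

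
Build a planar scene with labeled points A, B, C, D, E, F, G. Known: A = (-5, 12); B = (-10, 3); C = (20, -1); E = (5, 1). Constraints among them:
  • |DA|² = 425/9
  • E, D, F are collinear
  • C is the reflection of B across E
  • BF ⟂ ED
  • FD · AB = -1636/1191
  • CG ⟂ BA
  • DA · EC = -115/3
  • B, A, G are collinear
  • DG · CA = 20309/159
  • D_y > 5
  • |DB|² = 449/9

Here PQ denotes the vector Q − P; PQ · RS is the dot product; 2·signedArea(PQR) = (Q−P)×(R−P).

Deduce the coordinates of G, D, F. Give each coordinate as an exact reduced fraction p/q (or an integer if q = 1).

D = (-10/3, 16/3)
F = (-6055/794, 6007/794)
G = (-245/53, 672/53)

1. G_x = -245/53  [B, A, G are collinear ∩ CG ⟂ BA]
2. G_y = 672/53  [B, A, G are collinear ∩ CG ⟂ BA]
   → G = (-245/53, 672/53)
3. D_x = -10/3  [DA · EC = -115/3 ∩ DG · CA = 20309/159]
4. D_y = 16/3  [DA · EC = -115/3 ∩ DG · CA = 20309/159]
   → D = (-10/3, 16/3)
5. F_x = -6055/794  [E, D, F are collinear ∩ BF ⟂ ED]
6. F_y = 6007/794  [E, D, F are collinear ∩ BF ⟂ ED]
   → F = (-6055/794, 6007/794)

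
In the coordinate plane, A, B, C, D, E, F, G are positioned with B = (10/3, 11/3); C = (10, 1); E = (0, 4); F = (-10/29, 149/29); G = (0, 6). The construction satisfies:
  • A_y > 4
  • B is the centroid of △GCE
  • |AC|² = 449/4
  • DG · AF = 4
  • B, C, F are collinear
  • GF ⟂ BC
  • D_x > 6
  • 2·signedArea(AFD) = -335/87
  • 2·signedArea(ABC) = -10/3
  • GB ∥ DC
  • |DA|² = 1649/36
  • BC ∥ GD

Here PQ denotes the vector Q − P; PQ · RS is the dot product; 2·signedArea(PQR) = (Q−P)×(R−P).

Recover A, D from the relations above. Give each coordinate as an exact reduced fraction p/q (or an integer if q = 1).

A = (0, 9/2)
D = (20/3, 10/3)

1. A_x = 0  [line 8/3·x + 20/3·y + -30 = 0 ∩ |AC|² = 449/4]
2. A_y = 9/2  [line 8/3·x + 20/3·y + -30 = 0 ∩ |AC|² = 449/4]
   → A = (0, 9/2)
3. D_x = 20/3  [GB ∥ DC ∩ BC ∥ GD]
4. D_y = 10/3  [GB ∥ DC ∩ BC ∥ GD]
   → D = (20/3, 10/3)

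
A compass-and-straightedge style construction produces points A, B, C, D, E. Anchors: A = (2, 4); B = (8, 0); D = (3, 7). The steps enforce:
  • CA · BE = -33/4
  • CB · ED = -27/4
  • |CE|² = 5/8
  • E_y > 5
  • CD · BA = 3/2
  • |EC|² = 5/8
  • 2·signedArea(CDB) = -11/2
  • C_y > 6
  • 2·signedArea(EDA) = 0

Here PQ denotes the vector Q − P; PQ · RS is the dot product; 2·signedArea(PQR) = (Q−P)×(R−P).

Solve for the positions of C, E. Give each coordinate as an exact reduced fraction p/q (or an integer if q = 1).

C = (11/4, 25/4)
E = (5/2, 11/2)

1. C_x = 11/4  [2·signedArea(CDB) = -11/2 ∩ CD · BA = 3/2]
2. C_y = 25/4  [2·signedArea(CDB) = -11/2 ∩ CD · BA = 3/2]
   → C = (11/4, 25/4)
3. E_x = 5/2  [CB · ED = -27/4 ∩ 2·signedArea(EDA) = 0]
4. E_y = 11/2  [CB · ED = -27/4 ∩ 2·signedArea(EDA) = 0]
   → E = (5/2, 11/2)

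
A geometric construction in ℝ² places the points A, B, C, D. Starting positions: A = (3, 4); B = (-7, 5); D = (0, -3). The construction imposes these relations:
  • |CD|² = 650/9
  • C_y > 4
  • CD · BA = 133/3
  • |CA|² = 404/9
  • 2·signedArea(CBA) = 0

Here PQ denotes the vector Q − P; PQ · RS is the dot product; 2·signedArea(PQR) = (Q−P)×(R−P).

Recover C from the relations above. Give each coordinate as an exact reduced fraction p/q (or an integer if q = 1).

1. C_x = -11/3  [2·signedArea(CBA) = 0 ∩ CD · BA = 133/3]
2. C_y = 14/3  [2·signedArea(CBA) = 0 ∩ CD · BA = 133/3]
   → C = (-11/3, 14/3)

C = (-11/3, 14/3)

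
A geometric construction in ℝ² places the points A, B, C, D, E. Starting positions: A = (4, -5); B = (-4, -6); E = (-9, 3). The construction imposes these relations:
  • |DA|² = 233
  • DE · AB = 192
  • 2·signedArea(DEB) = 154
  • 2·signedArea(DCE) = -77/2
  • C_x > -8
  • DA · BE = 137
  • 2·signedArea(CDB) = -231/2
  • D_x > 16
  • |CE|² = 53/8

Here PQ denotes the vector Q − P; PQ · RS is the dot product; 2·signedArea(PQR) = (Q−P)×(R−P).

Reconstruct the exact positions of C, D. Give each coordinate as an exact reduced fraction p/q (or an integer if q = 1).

C = (-31/4, 3/4)
D = (17, -13)

1. D_x = 17  [2·signedArea(DEB) = 154 ∩ DE · AB = 192]
2. D_y = -13  [2·signedArea(DEB) = 154 ∩ DE · AB = 192]
   → D = (17, -13)
3. C_x = -31/4  [2·signedArea(CDB) = -231/2 ∩ 2·signedArea(DCE) = -77/2]
4. C_y = 3/4  [2·signedArea(CDB) = -231/2 ∩ 2·signedArea(DCE) = -77/2]
   → C = (-31/4, 3/4)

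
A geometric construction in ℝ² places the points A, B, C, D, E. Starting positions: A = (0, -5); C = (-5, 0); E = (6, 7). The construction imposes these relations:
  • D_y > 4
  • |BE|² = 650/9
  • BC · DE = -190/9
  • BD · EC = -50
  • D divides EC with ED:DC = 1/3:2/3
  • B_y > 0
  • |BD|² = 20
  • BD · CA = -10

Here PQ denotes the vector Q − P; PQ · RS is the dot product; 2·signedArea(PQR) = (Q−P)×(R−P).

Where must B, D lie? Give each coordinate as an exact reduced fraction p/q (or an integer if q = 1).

B = (1/3, 2/3)
D = (7/3, 14/3)

1. D_x = 7/3  [D divides EC with ED:DC = 1/3:2/3]
2. D_y = 14/3  [D divides EC with ED:DC = 1/3:2/3]
   → D = (7/3, 14/3)
3. B_x = 1/3  [BD · CA = -10 ∩ BC · DE = -190/9]
4. B_y = 2/3  [BD · CA = -10 ∩ BC · DE = -190/9]
   → B = (1/3, 2/3)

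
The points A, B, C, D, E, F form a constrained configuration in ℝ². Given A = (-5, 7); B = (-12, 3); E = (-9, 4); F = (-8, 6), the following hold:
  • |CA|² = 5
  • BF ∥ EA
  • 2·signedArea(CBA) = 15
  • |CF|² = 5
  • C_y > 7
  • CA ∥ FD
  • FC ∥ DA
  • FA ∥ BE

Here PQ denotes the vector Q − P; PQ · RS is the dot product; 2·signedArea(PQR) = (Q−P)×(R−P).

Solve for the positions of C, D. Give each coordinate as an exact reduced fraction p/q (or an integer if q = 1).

1. C_x = -7  [line -4·x + 7·y + -84 = 0 ∩ |CF|² = 5]
2. C_y = 8  [line -4·x + 7·y + -84 = 0 ∩ |CF|² = 5]
   → C = (-7, 8)
3. D_x = -6  [FC ∥ DA ∩ CA ∥ FD]
4. D_y = 5  [FC ∥ DA ∩ CA ∥ FD]
   → D = (-6, 5)

C = (-7, 8)
D = (-6, 5)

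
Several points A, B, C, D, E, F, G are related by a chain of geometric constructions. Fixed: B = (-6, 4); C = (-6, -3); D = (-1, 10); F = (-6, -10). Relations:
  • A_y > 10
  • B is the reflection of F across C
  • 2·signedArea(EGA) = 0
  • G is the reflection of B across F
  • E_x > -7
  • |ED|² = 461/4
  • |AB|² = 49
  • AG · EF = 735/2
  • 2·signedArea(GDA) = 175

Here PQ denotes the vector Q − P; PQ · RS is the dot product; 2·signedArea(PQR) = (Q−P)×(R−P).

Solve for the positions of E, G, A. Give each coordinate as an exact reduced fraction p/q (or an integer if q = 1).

1. G_x = -6  [G is the reflection of B across F]
2. G_y = -24  [G is the reflection of B across F]
   → G = (-6, -24)
3. A_x = -6  [line -34·x + 5·y + -259 = 0 ∩ |AB|² = 49]
4. A_y = 11  [line -34·x + 5·y + -259 = 0 ∩ |AB|² = 49]
   → A = (-6, 11)
5. E_x = -6  [2·signedArea(EGA) = 0 ∩ AG · EF = 735/2]
6. E_y = 1/2  [2·signedArea(EGA) = 0 ∩ AG · EF = 735/2]
   → E = (-6, 1/2)

A = (-6, 11)
E = (-6, 1/2)
G = (-6, -24)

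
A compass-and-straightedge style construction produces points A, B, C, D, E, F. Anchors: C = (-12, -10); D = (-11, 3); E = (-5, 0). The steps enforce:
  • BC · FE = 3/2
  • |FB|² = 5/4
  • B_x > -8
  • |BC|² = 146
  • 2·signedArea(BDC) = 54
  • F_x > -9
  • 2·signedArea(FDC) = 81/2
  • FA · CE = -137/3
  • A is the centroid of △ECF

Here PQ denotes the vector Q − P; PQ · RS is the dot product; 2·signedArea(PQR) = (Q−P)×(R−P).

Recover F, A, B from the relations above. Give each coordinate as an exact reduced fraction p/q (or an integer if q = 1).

1. B_x = -7  [line 13·x + -1·y + 92 = 0 ∩ |BC|² = 146]
2. B_y = 1  [line 13·x + -1·y + 92 = 0 ∩ |BC|² = 146]
   → B = (-7, 1)
3. F_x = -8  [2·signedArea(FDC) = 81/2 ∩ BC · FE = 3/2]
4. F_y = 3/2  [2·signedArea(FDC) = 81/2 ∩ BC · FE = 3/2]
   → F = (-8, 3/2)
5. A_x = -25/3  [A is the centroid of △ECF]
6. A_y = -17/6  [A is the centroid of △ECF]
   → A = (-25/3, -17/6)

A = (-25/3, -17/6)
B = (-7, 1)
F = (-8, 3/2)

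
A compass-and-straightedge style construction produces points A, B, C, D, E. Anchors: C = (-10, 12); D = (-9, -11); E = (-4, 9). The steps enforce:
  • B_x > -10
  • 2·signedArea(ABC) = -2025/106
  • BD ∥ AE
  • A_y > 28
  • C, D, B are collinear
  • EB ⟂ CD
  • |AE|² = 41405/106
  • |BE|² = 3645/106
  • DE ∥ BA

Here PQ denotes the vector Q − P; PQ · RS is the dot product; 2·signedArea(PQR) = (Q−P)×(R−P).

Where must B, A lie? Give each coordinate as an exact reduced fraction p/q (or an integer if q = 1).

1. B_x = -1045/106  [C, D, B are collinear ∩ EB ⟂ CD]
2. B_y = 927/106  [C, D, B are collinear ∩ EB ⟂ CD]
   → B = (-1045/106, 927/106)
3. A_x = -515/106  [BD ∥ AE ∩ DE ∥ BA]
4. A_y = 3047/106  [BD ∥ AE ∩ DE ∥ BA]
   → A = (-515/106, 3047/106)

A = (-515/106, 3047/106)
B = (-1045/106, 927/106)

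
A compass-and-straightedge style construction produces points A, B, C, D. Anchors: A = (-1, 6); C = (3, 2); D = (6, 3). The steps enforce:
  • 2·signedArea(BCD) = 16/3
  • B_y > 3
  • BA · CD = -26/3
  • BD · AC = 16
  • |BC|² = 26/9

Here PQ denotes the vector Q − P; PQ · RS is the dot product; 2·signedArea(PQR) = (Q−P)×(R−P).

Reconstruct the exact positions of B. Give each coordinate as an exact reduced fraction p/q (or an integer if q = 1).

B = (8/3, 11/3)

1. B_x = 8/3  [2·signedArea(BCD) = 16/3 ∩ BD · AC = 16]
2. B_y = 11/3  [2·signedArea(BCD) = 16/3 ∩ BD · AC = 16]
   → B = (8/3, 11/3)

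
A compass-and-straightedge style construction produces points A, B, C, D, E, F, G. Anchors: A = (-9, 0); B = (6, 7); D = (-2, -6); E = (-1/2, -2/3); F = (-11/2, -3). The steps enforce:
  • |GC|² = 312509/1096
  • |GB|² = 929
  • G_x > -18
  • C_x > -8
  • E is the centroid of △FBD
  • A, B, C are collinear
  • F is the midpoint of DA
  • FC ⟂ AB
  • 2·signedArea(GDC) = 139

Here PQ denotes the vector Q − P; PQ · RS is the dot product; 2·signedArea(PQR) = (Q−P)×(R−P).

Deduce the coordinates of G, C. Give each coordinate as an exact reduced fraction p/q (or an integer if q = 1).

1. C_x = -3987/548  [A, B, C are collinear ∩ FC ⟂ AB]
2. C_y = 441/548  [A, B, C are collinear ∩ FC ⟂ AB]
   → C = (-3987/548, 441/548)
3. G_x = -17  [line -3729/548·x + -2891/548·y + -25244/137 = 0 ∩ |GB|² = 929]
4. G_y = -13  [line -3729/548·x + -2891/548·y + -25244/137 = 0 ∩ |GB|² = 929]
   → G = (-17, -13)

C = (-3987/548, 441/548)
G = (-17, -13)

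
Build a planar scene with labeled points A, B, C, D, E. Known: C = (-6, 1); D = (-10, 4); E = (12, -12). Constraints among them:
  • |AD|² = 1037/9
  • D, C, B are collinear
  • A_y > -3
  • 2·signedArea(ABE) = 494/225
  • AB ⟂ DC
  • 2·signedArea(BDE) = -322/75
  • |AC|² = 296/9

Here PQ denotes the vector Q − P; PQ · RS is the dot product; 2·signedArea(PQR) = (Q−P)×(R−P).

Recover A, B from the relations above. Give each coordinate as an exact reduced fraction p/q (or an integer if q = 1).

1. B_x = -106/75  [D, C, B are collinear ∩ 2·signedArea(BDE) = -322/75]
2. B_y = -61/25  [D, C, B are collinear ∩ 2·signedArea(BDE) = -322/75]
   → B = (-106/75, -61/25)
3. A_x = -4/3  [2·signedArea(ABE) = 494/225 ∩ AB ⟂ DC]
4. A_y = -7/3  [2·signedArea(ABE) = 494/225 ∩ AB ⟂ DC]
   → A = (-4/3, -7/3)

A = (-4/3, -7/3)
B = (-106/75, -61/25)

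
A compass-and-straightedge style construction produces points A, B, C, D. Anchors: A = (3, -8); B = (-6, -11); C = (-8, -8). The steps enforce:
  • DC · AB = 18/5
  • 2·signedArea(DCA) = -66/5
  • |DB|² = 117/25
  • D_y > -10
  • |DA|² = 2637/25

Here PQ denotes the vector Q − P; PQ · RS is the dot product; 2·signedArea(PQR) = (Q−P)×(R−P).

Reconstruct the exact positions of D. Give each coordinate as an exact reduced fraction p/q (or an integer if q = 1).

D = (-36/5, -46/5)

1. D_x = -36/5  [2·signedArea(DCA) = -66/5 ∩ DC · AB = 18/5]
2. D_y = -46/5  [2·signedArea(DCA) = -66/5 ∩ DC · AB = 18/5]
   → D = (-36/5, -46/5)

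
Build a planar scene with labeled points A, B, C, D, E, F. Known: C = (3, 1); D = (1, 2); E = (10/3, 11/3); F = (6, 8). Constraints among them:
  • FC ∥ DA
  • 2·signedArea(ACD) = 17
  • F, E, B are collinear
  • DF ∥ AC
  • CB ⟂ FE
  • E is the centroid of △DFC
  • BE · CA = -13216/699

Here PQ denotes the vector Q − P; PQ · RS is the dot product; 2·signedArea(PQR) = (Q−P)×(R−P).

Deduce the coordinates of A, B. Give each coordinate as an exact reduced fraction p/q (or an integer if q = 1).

A = (-2, -5)
B = (478/233, 369/233)

1. A_x = -2  [DF ∥ AC ∩ FC ∥ DA]
2. A_y = -5  [DF ∥ AC ∩ FC ∥ DA]
   → A = (-2, -5)
3. B_x = 478/233  [F, E, B are collinear ∩ CB ⟂ FE]
4. B_y = 369/233  [F, E, B are collinear ∩ CB ⟂ FE]
   → B = (478/233, 369/233)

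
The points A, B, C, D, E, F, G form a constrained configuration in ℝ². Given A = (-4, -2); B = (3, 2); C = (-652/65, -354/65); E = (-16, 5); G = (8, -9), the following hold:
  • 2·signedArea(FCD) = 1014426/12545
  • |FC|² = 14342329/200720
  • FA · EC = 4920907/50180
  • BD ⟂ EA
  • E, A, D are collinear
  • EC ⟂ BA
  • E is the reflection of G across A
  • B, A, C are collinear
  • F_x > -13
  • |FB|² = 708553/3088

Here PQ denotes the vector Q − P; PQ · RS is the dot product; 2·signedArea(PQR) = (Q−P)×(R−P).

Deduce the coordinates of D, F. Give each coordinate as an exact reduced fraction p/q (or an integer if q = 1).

D = (-100/193, -778/193)
F = (-2341/193, 2117/772)

1. D_x = -100/193  [E, A, D are collinear ∩ BD ⟂ EA]
2. D_y = -778/193  [E, A, D are collinear ∩ BD ⟂ EA]
   → D = (-100/193, -778/193)
3. F_x = -2341/193  [FA · EC = 4920907/50180 ∩ 2·signedArea(FCD) = 1014426/12545]
4. F_y = 2117/772  [FA · EC = 4920907/50180 ∩ 2·signedArea(FCD) = 1014426/12545]
   → F = (-2341/193, 2117/772)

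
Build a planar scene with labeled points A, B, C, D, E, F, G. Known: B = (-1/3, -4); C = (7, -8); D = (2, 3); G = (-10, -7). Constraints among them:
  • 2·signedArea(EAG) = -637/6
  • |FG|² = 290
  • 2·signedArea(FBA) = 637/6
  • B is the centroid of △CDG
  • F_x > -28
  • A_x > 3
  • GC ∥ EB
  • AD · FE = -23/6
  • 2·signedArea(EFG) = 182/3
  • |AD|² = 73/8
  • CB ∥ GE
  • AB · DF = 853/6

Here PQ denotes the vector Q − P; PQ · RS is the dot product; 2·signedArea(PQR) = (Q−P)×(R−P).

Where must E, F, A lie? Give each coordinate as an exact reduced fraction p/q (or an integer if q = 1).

A = (13/4, 1/4)
E = (-52/3, -3)
F = (-27, -6)

1. E_x = -52/3  [GC ∥ EB ∩ CB ∥ GE]
2. E_y = -3  [GC ∥ EB ∩ CB ∥ GE]
   → E = (-52/3, -3)
3. A_x = 13/4  [line -4·x + -22/3·y + 89/6 = 0 ∩ |AD|² = 73/8]
4. A_y = 1/4  [line -4·x + -22/3·y + 89/6 = 0 ∩ |AD|² = 73/8]
   → A = (13/4, 1/4)
5. F_x = -27  [2·signedArea(FBA) = 637/6 ∩ AB · DF = 853/6]
6. F_y = -6  [2·signedArea(FBA) = 637/6 ∩ AB · DF = 853/6]
   → F = (-27, -6)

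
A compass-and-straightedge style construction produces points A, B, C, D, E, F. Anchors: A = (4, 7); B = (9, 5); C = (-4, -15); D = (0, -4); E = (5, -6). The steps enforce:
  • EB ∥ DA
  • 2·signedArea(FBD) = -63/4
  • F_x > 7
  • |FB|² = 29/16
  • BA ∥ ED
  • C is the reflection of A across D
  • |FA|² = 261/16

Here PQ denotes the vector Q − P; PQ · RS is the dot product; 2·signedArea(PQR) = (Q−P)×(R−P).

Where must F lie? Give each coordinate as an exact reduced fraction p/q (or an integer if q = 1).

F = (31/4, 11/2)

1. F_x = 31/4  [line 9·x + -9·y + -81/4 = 0 ∩ |FA|² = 261/16]
2. F_y = 11/2  [line 9·x + -9·y + -81/4 = 0 ∩ |FA|² = 261/16]
   → F = (31/4, 11/2)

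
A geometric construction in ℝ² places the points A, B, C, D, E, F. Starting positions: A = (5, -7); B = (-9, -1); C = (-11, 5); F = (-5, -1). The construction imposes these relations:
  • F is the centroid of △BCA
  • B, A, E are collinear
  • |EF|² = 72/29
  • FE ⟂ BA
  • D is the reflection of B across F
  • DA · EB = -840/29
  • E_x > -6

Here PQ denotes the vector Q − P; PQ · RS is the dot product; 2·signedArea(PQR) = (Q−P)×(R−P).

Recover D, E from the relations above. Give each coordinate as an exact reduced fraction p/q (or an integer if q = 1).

1. D_x = -1  [D is the reflection of B across F]
2. D_y = -1  [D is the reflection of B across F]
   → D = (-1, -1)
3. E_x = -163/29  [B, A, E are collinear ∩ FE ⟂ BA]
4. E_y = -71/29  [B, A, E are collinear ∩ FE ⟂ BA]
   → E = (-163/29, -71/29)

D = (-1, -1)
E = (-163/29, -71/29)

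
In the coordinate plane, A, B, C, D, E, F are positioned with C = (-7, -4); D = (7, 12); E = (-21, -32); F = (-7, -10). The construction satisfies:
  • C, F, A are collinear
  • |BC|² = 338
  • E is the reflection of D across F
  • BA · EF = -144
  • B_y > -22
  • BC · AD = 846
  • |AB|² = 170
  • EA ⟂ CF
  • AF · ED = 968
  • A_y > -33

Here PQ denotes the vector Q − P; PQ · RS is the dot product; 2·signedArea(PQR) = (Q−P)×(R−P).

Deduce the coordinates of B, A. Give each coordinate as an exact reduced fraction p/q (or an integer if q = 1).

1. A_x = -7  [C, F, A are collinear ∩ EA ⟂ CF]
2. A_y = -32  [C, F, A are collinear ∩ EA ⟂ CF]
   → A = (-7, -32)
3. B_x = -14  [BC · AD = 846 ∩ BA · EF = -144]
4. B_y = -21  [BC · AD = 846 ∩ BA · EF = -144]
   → B = (-14, -21)

A = (-7, -32)
B = (-14, -21)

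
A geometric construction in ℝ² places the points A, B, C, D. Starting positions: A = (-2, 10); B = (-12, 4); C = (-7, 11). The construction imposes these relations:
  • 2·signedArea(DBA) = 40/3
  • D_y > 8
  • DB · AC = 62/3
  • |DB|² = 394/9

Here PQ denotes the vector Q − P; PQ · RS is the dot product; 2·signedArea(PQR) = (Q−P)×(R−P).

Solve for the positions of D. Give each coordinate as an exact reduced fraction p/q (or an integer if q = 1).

D = (-7, 25/3)

1. D_x = -7  [DB · AC = 62/3 ∩ 2·signedArea(DBA) = 40/3]
2. D_y = 25/3  [DB · AC = 62/3 ∩ 2·signedArea(DBA) = 40/3]
   → D = (-7, 25/3)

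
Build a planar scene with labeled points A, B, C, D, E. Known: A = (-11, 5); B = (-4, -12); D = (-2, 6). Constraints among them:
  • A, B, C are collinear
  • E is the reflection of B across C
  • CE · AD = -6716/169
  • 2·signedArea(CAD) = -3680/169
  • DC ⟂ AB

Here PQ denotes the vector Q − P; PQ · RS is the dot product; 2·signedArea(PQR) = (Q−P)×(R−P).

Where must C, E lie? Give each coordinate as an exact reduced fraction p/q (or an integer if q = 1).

1. C_x = -1698/169  [A, B, C are collinear ∩ DC ⟂ AB]
2. C_y = 454/169  [A, B, C are collinear ∩ DC ⟂ AB]
   → C = (-1698/169, 454/169)
3. E_x = -2720/169  [E is the reflection of B across C]
4. E_y = 2936/169  [E is the reflection of B across C]
   → E = (-2720/169, 2936/169)

C = (-1698/169, 454/169)
E = (-2720/169, 2936/169)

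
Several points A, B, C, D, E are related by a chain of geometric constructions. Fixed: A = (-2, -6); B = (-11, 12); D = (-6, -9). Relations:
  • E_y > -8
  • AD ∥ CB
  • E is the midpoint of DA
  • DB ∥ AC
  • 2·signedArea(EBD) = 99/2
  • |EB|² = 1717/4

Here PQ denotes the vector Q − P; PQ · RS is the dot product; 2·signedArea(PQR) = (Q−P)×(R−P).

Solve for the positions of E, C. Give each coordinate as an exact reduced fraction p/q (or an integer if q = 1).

C = (-7, 15)
E = (-4, -15/2)

1. E_x = -4  [E is the midpoint of DA]
2. E_y = -15/2  [E is the midpoint of DA]
   → E = (-4, -15/2)
3. C_x = -7  [AD ∥ CB ∩ DB ∥ AC]
4. C_y = 15  [AD ∥ CB ∩ DB ∥ AC]
   → C = (-7, 15)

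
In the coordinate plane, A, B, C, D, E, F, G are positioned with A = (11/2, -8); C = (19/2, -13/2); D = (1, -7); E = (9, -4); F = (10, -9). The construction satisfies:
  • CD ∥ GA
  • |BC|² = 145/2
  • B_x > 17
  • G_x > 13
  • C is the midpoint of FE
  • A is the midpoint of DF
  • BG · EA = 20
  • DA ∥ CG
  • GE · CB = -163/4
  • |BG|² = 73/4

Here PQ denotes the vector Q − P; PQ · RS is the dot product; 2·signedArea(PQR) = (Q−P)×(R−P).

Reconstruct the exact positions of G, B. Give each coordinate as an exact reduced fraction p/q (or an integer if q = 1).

B = (18, -6)
G = (14, -15/2)

1. G_x = 14  [CD ∥ GA ∩ DA ∥ CG]
2. G_y = -15/2  [CD ∥ GA ∩ DA ∥ CG]
   → G = (14, -15/2)
3. B_x = 18  [BG · EA = 20 ∩ GE · CB = -163/4]
4. B_y = -6  [BG · EA = 20 ∩ GE · CB = -163/4]
   → B = (18, -6)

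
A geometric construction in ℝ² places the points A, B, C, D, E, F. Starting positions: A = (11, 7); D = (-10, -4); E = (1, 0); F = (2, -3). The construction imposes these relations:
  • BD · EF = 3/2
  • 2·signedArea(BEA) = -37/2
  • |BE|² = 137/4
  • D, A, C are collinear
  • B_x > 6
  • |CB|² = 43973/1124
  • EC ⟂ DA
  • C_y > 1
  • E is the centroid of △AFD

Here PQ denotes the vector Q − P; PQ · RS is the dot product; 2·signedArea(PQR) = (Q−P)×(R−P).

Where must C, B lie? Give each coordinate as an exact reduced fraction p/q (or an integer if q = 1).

B = (13/2, 2)
C = (155/562, 777/562)

1. C_x = 155/562  [D, A, C are collinear ∩ EC ⟂ DA]
2. C_y = 777/562  [D, A, C are collinear ∩ EC ⟂ DA]
   → C = (155/562, 777/562)
3. B_x = 13/2  [2·signedArea(BEA) = -37/2 ∩ BD · EF = 3/2]
4. B_y = 2  [2·signedArea(BEA) = -37/2 ∩ BD · EF = 3/2]
   → B = (13/2, 2)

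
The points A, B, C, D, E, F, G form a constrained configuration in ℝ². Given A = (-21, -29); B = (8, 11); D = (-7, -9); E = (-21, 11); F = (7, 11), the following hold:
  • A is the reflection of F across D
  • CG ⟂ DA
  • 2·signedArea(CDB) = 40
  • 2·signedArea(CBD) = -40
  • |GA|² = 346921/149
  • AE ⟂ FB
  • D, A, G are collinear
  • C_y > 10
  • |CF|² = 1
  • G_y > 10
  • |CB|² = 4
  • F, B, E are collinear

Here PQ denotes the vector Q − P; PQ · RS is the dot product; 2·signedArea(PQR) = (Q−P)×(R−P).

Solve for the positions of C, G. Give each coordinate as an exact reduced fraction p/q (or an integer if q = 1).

C = (6, 11)
G = (994/149, 1569/149)

1. G_x = 994/149  [line 20·x + -14·y + 14 = 0 ∩ |GA|² = 346921/149]
2. G_y = 1569/149  [line 20·x + -14·y + 14 = 0 ∩ |GA|² = 346921/149]
   → G = (994/149, 1569/149)
3. C_x = 6  [2·signedArea(CDB) = 40 ∩ CG ⟂ DA]
4. C_y = 11  [2·signedArea(CDB) = 40 ∩ CG ⟂ DA]
   → C = (6, 11)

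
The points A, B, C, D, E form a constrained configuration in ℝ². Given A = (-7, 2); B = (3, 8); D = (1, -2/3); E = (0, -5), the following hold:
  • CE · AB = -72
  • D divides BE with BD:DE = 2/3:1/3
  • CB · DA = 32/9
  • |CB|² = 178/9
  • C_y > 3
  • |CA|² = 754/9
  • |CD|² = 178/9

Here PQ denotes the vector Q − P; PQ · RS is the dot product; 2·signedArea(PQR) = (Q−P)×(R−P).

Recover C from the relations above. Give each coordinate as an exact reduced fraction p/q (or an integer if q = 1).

1. C_x = 2  [CE · AB = -72 ∩ CB · DA = 32/9]
2. C_y = 11/3  [CE · AB = -72 ∩ CB · DA = 32/9]
   → C = (2, 11/3)

C = (2, 11/3)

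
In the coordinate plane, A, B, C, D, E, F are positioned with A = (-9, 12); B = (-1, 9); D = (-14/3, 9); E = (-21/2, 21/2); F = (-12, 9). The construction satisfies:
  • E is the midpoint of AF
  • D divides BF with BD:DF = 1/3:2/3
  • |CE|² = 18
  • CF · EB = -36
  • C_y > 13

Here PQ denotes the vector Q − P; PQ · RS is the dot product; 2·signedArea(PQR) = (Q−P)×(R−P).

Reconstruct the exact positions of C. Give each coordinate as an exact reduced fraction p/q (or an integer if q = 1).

C = (-15/2, 27/2)

1. C_x = -15/2  [line -19/2·x + 3/2·y + -183/2 = 0 ∩ |CE|² = 18]
2. C_y = 27/2  [line -19/2·x + 3/2·y + -183/2 = 0 ∩ |CE|² = 18]
   → C = (-15/2, 27/2)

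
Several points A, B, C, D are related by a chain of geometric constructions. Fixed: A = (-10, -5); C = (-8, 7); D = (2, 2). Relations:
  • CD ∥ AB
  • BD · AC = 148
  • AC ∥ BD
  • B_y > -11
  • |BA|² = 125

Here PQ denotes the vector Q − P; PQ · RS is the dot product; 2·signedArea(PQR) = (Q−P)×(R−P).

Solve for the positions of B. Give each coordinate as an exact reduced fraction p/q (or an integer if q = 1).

B = (0, -10)

1. B_x = 0  [AC ∥ BD ∩ CD ∥ AB]
2. B_y = -10  [AC ∥ BD ∩ CD ∥ AB]
   → B = (0, -10)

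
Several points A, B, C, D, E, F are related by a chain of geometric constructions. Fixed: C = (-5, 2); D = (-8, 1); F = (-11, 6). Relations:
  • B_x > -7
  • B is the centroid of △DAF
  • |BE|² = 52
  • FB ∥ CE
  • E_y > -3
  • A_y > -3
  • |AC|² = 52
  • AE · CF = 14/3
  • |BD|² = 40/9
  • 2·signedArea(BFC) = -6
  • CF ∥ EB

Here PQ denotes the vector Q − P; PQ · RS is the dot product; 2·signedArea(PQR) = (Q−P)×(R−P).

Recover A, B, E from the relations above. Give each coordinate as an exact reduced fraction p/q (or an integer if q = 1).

1. B_x = -6  [line 4·x + 6·y + 14 = 0 ∩ |BD|² = 40/9]
2. B_y = 5/3  [line 4·x + 6·y + 14 = 0 ∩ |BD|² = 40/9]
   → B = (-6, 5/3)
3. E_x = 0  [CF ∥ EB ∩ FB ∥ CE]
4. E_y = -7/3  [CF ∥ EB ∩ FB ∥ CE]
   → E = (0, -7/3)
5. A_x = 1  [AE · CF = 14/3 ∩ B is the centroid of △DAF]
6. A_y = -2  [AE · CF = 14/3 ∩ B is the centroid of △DAF]
   → A = (1, -2)

A = (1, -2)
B = (-6, 5/3)
E = (0, -7/3)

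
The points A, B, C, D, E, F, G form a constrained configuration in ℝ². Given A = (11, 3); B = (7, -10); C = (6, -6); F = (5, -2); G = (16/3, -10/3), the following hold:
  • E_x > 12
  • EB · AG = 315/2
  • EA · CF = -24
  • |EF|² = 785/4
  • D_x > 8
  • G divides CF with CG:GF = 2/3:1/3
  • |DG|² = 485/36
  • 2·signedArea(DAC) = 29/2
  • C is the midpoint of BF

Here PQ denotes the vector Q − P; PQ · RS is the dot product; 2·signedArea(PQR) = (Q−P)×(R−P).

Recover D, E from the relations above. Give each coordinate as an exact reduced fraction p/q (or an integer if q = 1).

1. D_x = 9  [line 9·x + -5·y + -197/2 = 0 ∩ |DG|² = 485/36]
2. D_y = -7/2  [line 9·x + -5·y + -197/2 = 0 ∩ |DG|² = 485/36]
   → D = (9, -7/2)
3. E_x = 13  [EA · CF = -24 ∩ EB · AG = 315/2]
4. E_y = 19/2  [EA · CF = -24 ∩ EB · AG = 315/2]
   → E = (13, 19/2)

D = (9, -7/2)
E = (13, 19/2)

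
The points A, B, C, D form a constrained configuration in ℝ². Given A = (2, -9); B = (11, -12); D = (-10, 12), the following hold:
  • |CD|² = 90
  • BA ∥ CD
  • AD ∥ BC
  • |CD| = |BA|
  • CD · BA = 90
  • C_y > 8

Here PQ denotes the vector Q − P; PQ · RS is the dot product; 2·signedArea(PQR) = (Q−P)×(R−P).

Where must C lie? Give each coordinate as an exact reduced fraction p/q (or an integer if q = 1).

C = (-1, 9)

1. C_x = -1  [BA ∥ CD ∩ AD ∥ BC]
2. C_y = 9  [BA ∥ CD ∩ AD ∥ BC]
   → C = (-1, 9)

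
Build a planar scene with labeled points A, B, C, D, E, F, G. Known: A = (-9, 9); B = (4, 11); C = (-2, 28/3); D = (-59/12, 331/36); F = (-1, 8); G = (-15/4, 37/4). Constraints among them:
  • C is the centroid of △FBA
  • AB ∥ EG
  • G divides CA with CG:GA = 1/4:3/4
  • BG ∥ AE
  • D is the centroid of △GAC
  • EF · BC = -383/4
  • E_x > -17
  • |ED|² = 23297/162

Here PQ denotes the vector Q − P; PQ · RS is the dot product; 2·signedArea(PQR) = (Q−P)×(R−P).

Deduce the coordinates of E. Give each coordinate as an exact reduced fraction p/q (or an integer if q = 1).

E = (-67/4, 29/4)

1. E_x = -67/4  [AB ∥ EG ∩ BG ∥ AE]
2. E_y = 29/4  [AB ∥ EG ∩ BG ∥ AE]
   → E = (-67/4, 29/4)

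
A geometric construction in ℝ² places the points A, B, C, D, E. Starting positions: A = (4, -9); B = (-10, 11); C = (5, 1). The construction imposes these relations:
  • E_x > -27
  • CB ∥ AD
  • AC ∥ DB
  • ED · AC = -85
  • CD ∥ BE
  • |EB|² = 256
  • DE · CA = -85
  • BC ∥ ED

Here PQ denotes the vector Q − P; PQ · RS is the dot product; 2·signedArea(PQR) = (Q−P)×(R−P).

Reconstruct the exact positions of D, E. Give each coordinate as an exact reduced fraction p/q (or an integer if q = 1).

1. D_x = -11  [AC ∥ DB ∩ CB ∥ AD]
2. D_y = 1  [AC ∥ DB ∩ CB ∥ AD]
   → D = (-11, 1)
3. E_x = -26  [BC ∥ ED ∩ CD ∥ BE]
4. E_y = 11  [BC ∥ ED ∩ CD ∥ BE]
   → E = (-26, 11)

D = (-11, 1)
E = (-26, 11)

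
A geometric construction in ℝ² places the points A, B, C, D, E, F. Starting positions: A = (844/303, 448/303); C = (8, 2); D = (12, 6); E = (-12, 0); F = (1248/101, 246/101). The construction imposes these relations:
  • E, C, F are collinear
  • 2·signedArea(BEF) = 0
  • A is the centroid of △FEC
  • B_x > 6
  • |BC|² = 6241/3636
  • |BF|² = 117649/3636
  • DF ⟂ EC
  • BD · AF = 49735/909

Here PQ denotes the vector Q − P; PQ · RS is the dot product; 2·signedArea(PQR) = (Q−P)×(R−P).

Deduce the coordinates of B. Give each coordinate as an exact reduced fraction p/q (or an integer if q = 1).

1. B_x = 2029/303  [2·signedArea(BEF) = 0 ∩ BD · AF = 49735/909]
2. B_y = 1133/606  [2·signedArea(BEF) = 0 ∩ BD · AF = 49735/909]
   → B = (2029/303, 1133/606)

B = (2029/303, 1133/606)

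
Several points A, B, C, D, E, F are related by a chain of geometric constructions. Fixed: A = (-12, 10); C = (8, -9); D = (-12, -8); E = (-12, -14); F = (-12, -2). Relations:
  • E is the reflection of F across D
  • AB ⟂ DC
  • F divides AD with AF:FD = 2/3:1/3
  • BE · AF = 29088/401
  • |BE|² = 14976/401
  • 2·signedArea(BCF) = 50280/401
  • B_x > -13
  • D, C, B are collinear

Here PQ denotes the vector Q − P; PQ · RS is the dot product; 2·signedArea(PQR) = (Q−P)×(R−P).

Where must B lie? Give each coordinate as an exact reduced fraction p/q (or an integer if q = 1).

1. B_x = -5172/401  [D, C, B are collinear ∩ AB ⟂ DC]
2. B_y = -3190/401  [D, C, B are collinear ∩ AB ⟂ DC]
   → B = (-5172/401, -3190/401)

B = (-5172/401, -3190/401)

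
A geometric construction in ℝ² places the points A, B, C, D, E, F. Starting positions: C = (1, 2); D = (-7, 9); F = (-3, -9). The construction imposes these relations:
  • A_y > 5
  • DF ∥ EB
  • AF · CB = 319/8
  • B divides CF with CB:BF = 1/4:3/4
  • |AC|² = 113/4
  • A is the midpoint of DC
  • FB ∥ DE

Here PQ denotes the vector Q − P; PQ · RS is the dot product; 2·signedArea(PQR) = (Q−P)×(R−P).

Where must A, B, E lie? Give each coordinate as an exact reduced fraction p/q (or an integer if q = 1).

A = (-3, 11/2)
B = (0, -3/4)
E = (-4, 69/4)

1. A_x = -3  [A is the midpoint of DC]
2. A_y = 11/2  [A is the midpoint of DC]
   → A = (-3, 11/2)
3. B_x = 0  [B divides CF with CB:BF = 1/4:3/4]
4. B_y = -3/4  [B divides CF with CB:BF = 1/4:3/4]
   → B = (0, -3/4)
5. E_x = -4  [DF ∥ EB ∩ FB ∥ DE]
6. E_y = 69/4  [DF ∥ EB ∩ FB ∥ DE]
   → E = (-4, 69/4)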